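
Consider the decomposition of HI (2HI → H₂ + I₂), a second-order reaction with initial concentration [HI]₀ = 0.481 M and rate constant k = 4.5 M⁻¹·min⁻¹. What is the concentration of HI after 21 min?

0.01035 M

Step 1: For a second-order reaction: 1/[HI] = 1/[HI]₀ + kt
Step 2: 1/[HI] = 1/0.481 + 4.5 × 21
Step 3: 1/[HI] = 2.079 + 94.5 = 96.58
Step 4: [HI] = 1/96.58 = 0.01035 M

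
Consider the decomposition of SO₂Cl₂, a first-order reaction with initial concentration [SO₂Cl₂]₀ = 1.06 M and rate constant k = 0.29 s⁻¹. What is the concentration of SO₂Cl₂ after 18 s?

0.005732 M

Step 1: For a first-order reaction: [SO₂Cl₂] = [SO₂Cl₂]₀ × e^(-kt)
Step 2: [SO₂Cl₂] = 1.06 × e^(-0.29 × 18)
Step 3: [SO₂Cl₂] = 1.06 × e^(-5.22)
Step 4: [SO₂Cl₂] = 1.06 × 0.00540733 = 0.005732 M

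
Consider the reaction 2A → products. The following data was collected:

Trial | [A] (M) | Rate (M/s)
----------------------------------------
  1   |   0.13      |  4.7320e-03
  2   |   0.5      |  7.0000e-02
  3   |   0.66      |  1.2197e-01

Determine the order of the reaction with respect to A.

second order (2)

Step 1: Compare trials to find order n where rate₂/rate₁ = ([A]₂/[A]₁)^n
Step 2: rate₂/rate₁ = 7.0000e-02/4.7320e-03 = 14.79
Step 3: [A]₂/[A]₁ = 0.5/0.13 = 3.846
Step 4: n = ln(14.79)/ln(3.846) = 2.00 ≈ 2
Step 5: The reaction is second order in A.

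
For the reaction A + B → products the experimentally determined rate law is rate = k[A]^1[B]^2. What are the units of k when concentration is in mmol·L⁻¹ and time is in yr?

(mmol·L⁻¹)⁻²·yr⁻¹

Step 1: Overall order = 1 + 2 = 3.
Step 2: rate has units mmol·L⁻¹·yr⁻¹; [A]^1[B]^2 has units (mmol·L⁻¹)^3.
Step 3: k = rate/([A]^1[B]^2), so units of k = (mmol·L⁻¹)^(1-3)·yr⁻¹ = (mmol·L⁻¹)⁻²·yr⁻¹.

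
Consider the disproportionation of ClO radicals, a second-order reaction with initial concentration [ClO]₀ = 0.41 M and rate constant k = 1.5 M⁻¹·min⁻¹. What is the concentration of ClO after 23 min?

0.02707 M

Step 1: For a second-order reaction: 1/[ClO] = 1/[ClO]₀ + kt
Step 2: 1/[ClO] = 1/0.41 + 1.5 × 23
Step 3: 1/[ClO] = 2.439 + 34.5 = 36.94
Step 4: [ClO] = 1/36.94 = 0.02707 M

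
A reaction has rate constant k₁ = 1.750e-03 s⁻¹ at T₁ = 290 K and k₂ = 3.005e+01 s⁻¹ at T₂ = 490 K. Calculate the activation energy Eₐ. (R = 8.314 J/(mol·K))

57.6 kJ/mol

Step 1: Use the two-temperature Arrhenius form: ln(k₂/k₁) = -Eₐ/R × (1/T₂ - 1/T₁)
Step 2: ln(k₂/k₁) = ln(3.005e+01/1.750e-03) = ln(17171.4) = 9.751
Step 3: 1/T₂ - 1/T₁ = 1/490 - 1/290 = -1.407460e-03 K⁻¹
Step 4: Eₐ = -R × ln(k₂/k₁) / (1/T₂ - 1/T₁) = -8.314 × 9.751 / -1.407460e-03
Step 5: Eₐ = 5.7600e+04 J/mol = 57.6 kJ/mol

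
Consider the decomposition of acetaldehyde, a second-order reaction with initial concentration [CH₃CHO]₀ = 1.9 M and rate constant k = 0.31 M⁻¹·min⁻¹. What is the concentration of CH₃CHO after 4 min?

0.5662 M

Step 1: For a second-order reaction: 1/[CH₃CHO] = 1/[CH₃CHO]₀ + kt
Step 2: 1/[CH₃CHO] = 1/1.9 + 0.31 × 4
Step 3: 1/[CH₃CHO] = 0.5263 + 1.24 = 1.766
Step 4: [CH₃CHO] = 1/1.766 = 0.5662 M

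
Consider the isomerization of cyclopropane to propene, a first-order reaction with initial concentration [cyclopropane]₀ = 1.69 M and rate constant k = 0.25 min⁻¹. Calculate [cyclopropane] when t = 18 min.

0.01877 M

Step 1: For a first-order reaction: [cyclopropane] = [cyclopropane]₀ × e^(-kt)
Step 2: [cyclopropane] = 1.69 × e^(-0.25 × 18)
Step 3: [cyclopropane] = 1.69 × e^(-4.5)
Step 4: [cyclopropane] = 1.69 × 0.011109 = 0.01877 M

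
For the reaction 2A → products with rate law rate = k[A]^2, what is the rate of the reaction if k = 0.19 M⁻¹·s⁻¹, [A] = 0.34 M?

0.02196 M/s

Step 1: Identify the rate law: rate = k[A]^2
Step 2: Substitute values: rate = 0.19 × (0.34)^2
Step 3: Calculate: rate = 0.19 × 0.1156 = 0.021964 M/s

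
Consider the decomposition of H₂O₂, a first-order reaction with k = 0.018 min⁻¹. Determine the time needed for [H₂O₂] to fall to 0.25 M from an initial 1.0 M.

77.02 min

Step 1: For first-order: t = ln([H₂O₂]₀/[H₂O₂])/k
Step 2: t = ln(1.0/0.25)/0.018
Step 3: t = ln(4)/0.018
Step 4: t = 1.386/0.018 = 77.02 min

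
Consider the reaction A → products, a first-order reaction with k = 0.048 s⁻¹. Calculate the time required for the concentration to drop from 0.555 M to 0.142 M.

28.4 s

Step 1: For first-order: t = ln([A]₀/[A])/k
Step 2: t = ln(0.555/0.142)/0.048
Step 3: t = ln(3.908)/0.048
Step 4: t = 1.363/0.048 = 28.4 s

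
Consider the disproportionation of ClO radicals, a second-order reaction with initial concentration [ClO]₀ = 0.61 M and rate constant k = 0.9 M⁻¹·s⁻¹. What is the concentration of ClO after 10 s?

0.09399 M

Step 1: For a second-order reaction: 1/[ClO] = 1/[ClO]₀ + kt
Step 2: 1/[ClO] = 1/0.61 + 0.9 × 10
Step 3: 1/[ClO] = 1.639 + 9 = 10.64
Step 4: [ClO] = 1/10.64 = 0.09399 M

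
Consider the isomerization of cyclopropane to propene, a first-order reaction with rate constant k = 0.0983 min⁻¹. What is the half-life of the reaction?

7.051 min

Step 1: For a first-order reaction, t₁/₂ = ln(2)/k
Step 2: t₁/₂ = ln(2)/0.0983
Step 3: t₁/₂ = 0.6931/0.0983 = 7.051 min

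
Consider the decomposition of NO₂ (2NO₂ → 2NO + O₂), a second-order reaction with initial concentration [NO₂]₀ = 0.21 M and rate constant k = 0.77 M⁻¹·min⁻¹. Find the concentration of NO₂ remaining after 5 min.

0.1161 M

Step 1: For a second-order reaction: 1/[NO₂] = 1/[NO₂]₀ + kt
Step 2: 1/[NO₂] = 1/0.21 + 0.77 × 5
Step 3: 1/[NO₂] = 4.762 + 3.85 = 8.612
Step 4: [NO₂] = 1/8.612 = 0.1161 M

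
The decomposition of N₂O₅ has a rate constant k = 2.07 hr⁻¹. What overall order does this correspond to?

first order (1)

Step 1: The units of k for an nth-order reaction are (concentration)^(1-n)·(time)⁻¹.
Step 2: Here k has units hr⁻¹, so the concentration exponent is 0.
Step 3: 1 - n = 0 ⇒ n = 1. The reaction is first order.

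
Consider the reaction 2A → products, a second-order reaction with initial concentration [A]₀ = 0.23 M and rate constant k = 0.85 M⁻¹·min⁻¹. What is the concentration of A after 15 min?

0.05849 M

Step 1: For a second-order reaction: 1/[A] = 1/[A]₀ + kt
Step 2: 1/[A] = 1/0.23 + 0.85 × 15
Step 3: 1/[A] = 4.348 + 12.75 = 17.1
Step 4: [A] = 1/17.1 = 0.05849 M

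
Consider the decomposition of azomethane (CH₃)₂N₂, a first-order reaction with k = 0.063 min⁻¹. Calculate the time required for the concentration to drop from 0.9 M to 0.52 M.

8.707 min

Step 1: For first-order: t = ln([azomethane]₀/[azomethane])/k
Step 2: t = ln(0.9/0.52)/0.063
Step 3: t = ln(1.731)/0.063
Step 4: t = 0.5486/0.063 = 8.707 min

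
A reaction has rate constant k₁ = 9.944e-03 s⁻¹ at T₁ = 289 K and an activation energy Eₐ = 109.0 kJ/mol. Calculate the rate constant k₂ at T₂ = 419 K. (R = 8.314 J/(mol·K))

1.289e+04 s⁻¹

Step 1: Use the two-temperature Arrhenius form: ln(k₂/k₁) = -Eₐ/R × (1/T₂ - 1/T₁)
Step 2: Convert Eₐ to J/mol: 109.0 kJ/mol = 109000 J/mol
Step 3: 1/T₂ - 1/T₁ = 1/419 - 1/289 = -1.073573e-03 K⁻¹
Step 4: ln(k₂/k₁) = -109000/8.314 × -1.073573e-03 = 14.07499
Step 5: k₂ = k₁ × exp(14.07499) = 9.944e-03 × 1.29626e+06 = 1.289e+04 s⁻¹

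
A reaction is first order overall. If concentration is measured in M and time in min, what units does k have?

min⁻¹

Step 1: For overall order n, rate = k × (concentration)^n.
Step 2: Rate has units M·min⁻¹; concentration term has units M^1.
Step 3: k = rate / (concentration)^n, so units of k = M^(1-1)·min⁻¹ = min⁻¹.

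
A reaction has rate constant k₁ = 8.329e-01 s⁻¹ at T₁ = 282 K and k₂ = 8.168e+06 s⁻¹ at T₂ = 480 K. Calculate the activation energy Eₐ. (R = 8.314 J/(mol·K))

91.5 kJ/mol

Step 1: Use the two-temperature Arrhenius form: ln(k₂/k₁) = -Eₐ/R × (1/T₂ - 1/T₁)
Step 2: ln(k₂/k₁) = ln(8.168e+06/8.329e-01) = ln(9.8067e+06) = 16.0986
Step 3: 1/T₂ - 1/T₁ = 1/480 - 1/282 = -1.462766e-03 K⁻¹
Step 4: Eₐ = -R × ln(k₂/k₁) / (1/T₂ - 1/T₁) = -8.314 × 16.0986 / -1.462766e-03
Step 5: Eₐ = 9.1500e+04 J/mol = 91.5 kJ/mol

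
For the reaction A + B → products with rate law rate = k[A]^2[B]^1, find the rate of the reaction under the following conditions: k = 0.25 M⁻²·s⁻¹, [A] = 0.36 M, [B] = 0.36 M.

0.01166 M/s

Step 1: The rate law is rate = k[A]^2[B]^1
Step 2: Substitute: rate = 0.25 × (0.36)^2 × (0.36)^1
Step 3: rate = 0.25 × 0.1296 × 0.36 = 0.011664 M/s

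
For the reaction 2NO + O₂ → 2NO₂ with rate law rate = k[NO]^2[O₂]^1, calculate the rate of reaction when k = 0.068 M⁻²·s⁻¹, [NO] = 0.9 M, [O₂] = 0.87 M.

0.04792 M/s

Step 1: The rate law is rate = k[NO]^2[O₂]^1
Step 2: Substitute: rate = 0.068 × (0.9)^2 × (0.87)^1
Step 3: rate = 0.068 × 0.81 × 0.87 = 0.0479196 M/s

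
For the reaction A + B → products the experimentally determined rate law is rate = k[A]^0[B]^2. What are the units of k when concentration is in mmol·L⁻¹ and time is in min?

(mmol·L⁻¹)⁻¹·min⁻¹

Step 1: Overall order = 0 + 2 = 2.
Step 2: rate has units mmol·L⁻¹·min⁻¹; [A]^0[B]^2 has units (mmol·L⁻¹)^2.
Step 3: k = rate/([A]^0[B]^2), so units of k = (mmol·L⁻¹)^(1-2)·min⁻¹ = (mmol·L⁻¹)⁻¹·min⁻¹.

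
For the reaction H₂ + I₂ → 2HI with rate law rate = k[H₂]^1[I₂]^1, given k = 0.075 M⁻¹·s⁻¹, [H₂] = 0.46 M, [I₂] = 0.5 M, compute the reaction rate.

0.01725 M/s

Step 1: The rate law is rate = k[H₂]^1[I₂]^1
Step 2: Substitute: rate = 0.075 × (0.46)^1 × (0.5)^1
Step 3: rate = 0.075 × 0.46 × 0.5 = 0.01725 M/s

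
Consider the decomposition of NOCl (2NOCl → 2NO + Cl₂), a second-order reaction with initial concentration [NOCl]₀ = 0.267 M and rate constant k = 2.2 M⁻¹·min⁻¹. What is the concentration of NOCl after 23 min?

0.0184 M

Step 1: For a second-order reaction: 1/[NOCl] = 1/[NOCl]₀ + kt
Step 2: 1/[NOCl] = 1/0.267 + 2.2 × 23
Step 3: 1/[NOCl] = 3.745 + 50.6 = 54.35
Step 4: [NOCl] = 1/54.35 = 0.0184 M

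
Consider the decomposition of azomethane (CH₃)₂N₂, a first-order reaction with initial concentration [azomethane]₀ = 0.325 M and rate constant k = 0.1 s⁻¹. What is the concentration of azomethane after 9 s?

0.1321 M

Step 1: For a first-order reaction: [azomethane] = [azomethane]₀ × e^(-kt)
Step 2: [azomethane] = 0.325 × e^(-0.1 × 9)
Step 3: [azomethane] = 0.325 × e^(-0.9)
Step 4: [azomethane] = 0.325 × 0.40657 = 0.1321 M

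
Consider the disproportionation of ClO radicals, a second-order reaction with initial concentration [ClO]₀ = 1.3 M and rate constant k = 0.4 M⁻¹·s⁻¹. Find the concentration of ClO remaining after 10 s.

0.2097 M

Step 1: For a second-order reaction: 1/[ClO] = 1/[ClO]₀ + kt
Step 2: 1/[ClO] = 1/1.3 + 0.4 × 10
Step 3: 1/[ClO] = 0.7692 + 4 = 4.769
Step 4: [ClO] = 1/4.769 = 0.2097 M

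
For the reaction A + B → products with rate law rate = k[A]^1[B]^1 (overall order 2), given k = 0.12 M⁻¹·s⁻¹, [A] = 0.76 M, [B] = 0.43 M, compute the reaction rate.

0.03922 M/s

Step 1: The rate law is rate = k[A]^1[B]^1, overall order = 1+1 = 2
Step 2: Substitute values: rate = 0.12 × (0.76)^1 × (0.43)^1
Step 3: rate = 0.12 × 0.76 × 0.43 = 0.039216 M/s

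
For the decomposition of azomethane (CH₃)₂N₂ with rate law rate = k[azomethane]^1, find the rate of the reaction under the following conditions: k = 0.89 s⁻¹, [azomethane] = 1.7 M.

1.513 M/s

Step 1: Identify the rate law: rate = k[azomethane]^1
Step 2: Substitute values: rate = 0.89 × (1.7)^1
Step 3: Calculate: rate = 0.89 × 1.7 = 1.513 M/s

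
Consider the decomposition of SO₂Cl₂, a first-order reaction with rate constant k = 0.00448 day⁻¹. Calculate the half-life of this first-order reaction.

154.7 day

Step 1: For a first-order reaction, t₁/₂ = ln(2)/k
Step 2: t₁/₂ = ln(2)/0.00448
Step 3: t₁/₂ = 0.6931/0.00448 = 154.7 day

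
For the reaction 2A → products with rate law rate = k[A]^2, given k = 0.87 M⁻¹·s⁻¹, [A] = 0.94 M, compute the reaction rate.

0.7687 M/s

Step 1: Identify the rate law: rate = k[A]^2
Step 2: Substitute values: rate = 0.87 × (0.94)^2
Step 3: Calculate: rate = 0.87 × 0.8836 = 0.768732 M/s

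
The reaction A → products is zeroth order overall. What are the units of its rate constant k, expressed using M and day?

M·day⁻¹

Step 1: For overall order n, rate = k × (concentration)^n.
Step 2: Rate has units M·day⁻¹; concentration term has units M^0.
Step 3: k = rate / (concentration)^n, so units of k = M^(1-0)·day⁻¹ = M·day⁻¹.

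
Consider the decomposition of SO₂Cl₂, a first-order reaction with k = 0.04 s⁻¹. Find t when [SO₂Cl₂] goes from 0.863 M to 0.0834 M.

58.42 s

Step 1: For first-order: t = ln([SO₂Cl₂]₀/[SO₂Cl₂])/k
Step 2: t = ln(0.863/0.0834)/0.04
Step 3: t = ln(10.35)/0.04
Step 4: t = 2.337/0.04 = 58.42 s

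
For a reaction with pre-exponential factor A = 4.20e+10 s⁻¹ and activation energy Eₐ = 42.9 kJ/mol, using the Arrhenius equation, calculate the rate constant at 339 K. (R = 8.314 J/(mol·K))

1.03e+04 s⁻¹

Step 1: Use the Arrhenius equation: k = A × exp(-Eₐ/RT)
Step 2: Convert Eₐ to J/mol: 42.9 kJ/mol = 42900 J/mol
Step 3: Calculate the exponent: -Eₐ/(RT) = -42900/(8.314 × 339) = -15.22115
Step 4: k = 4.20e+10 × exp(-15.22115)
Step 5: k = 4.20e+10 × 2.45210e-07 = 1.0299e+04 s⁻¹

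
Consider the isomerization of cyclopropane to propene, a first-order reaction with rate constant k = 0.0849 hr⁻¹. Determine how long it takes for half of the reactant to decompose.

8.164 hr

Step 1: For a first-order reaction, t₁/₂ = ln(2)/k
Step 2: t₁/₂ = ln(2)/0.0849
Step 3: t₁/₂ = 0.6931/0.0849 = 8.164 hr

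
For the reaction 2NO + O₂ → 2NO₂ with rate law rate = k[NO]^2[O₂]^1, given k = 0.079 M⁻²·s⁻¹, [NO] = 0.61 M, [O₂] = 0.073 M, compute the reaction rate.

0.002146 M/s

Step 1: The rate law is rate = k[NO]^2[O₂]^1
Step 2: Substitute: rate = 0.079 × (0.61)^2 × (0.073)^1
Step 3: rate = 0.079 × 0.3721 × 0.073 = 0.0021459 M/s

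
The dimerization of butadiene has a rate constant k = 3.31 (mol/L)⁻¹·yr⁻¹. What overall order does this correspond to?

second order (2)

Step 1: The units of k for an nth-order reaction are (concentration)^(1-n)·(time)⁻¹.
Step 2: Here k has units (mol/L)⁻¹·yr⁻¹, so the concentration exponent is -1.
Step 3: 1 - n = -1 ⇒ n = 2. The reaction is second order.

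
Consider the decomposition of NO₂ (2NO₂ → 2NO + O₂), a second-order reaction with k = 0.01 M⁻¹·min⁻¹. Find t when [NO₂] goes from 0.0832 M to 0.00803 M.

1.125e+04 min

Step 1: For second-order: t = (1/[NO₂] - 1/[NO₂]₀)/k
Step 2: t = (1/0.00803 - 1/0.0832)/0.01
Step 3: t = (124.5 - 12.02)/0.01
Step 4: t = 112.5/0.01 = 1.125e+04 min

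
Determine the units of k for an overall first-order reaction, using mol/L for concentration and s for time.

s⁻¹

Step 1: For overall order n, rate = k × (concentration)^n.
Step 2: Rate has units mol/L·s⁻¹; concentration term has units (mol/L)^1.
Step 3: k = rate / (concentration)^n, so units of k = (mol/L)^(1-1)·s⁻¹ = s⁻¹.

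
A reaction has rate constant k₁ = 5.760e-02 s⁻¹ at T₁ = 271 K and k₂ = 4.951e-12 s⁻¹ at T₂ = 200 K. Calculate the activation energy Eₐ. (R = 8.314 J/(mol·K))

147.1 kJ/mol

Step 1: Use the two-temperature Arrhenius form: ln(k₂/k₁) = -Eₐ/R × (1/T₂ - 1/T₁)
Step 2: ln(k₂/k₁) = ln(4.951e-12/5.760e-02) = ln(8.59549e-11) = -23.1772
Step 3: 1/T₂ - 1/T₁ = 1/200 - 1/271 = 1.309963e-03 K⁻¹
Step 4: Eₐ = -R × ln(k₂/k₁) / (1/T₂ - 1/T₁) = -8.314 × -23.1772 / 1.309963e-03
Step 5: Eₐ = 1.4710e+05 J/mol = 147.1 kJ/mol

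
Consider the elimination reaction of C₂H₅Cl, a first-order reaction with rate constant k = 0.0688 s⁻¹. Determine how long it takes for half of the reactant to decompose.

10.07 s

Step 1: For a first-order reaction, t₁/₂ = ln(2)/k
Step 2: t₁/₂ = ln(2)/0.0688
Step 3: t₁/₂ = 0.6931/0.0688 = 10.07 s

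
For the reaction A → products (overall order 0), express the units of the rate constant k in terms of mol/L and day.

mol/L·day⁻¹

Step 1: For overall order n, rate = k × (concentration)^n.
Step 2: Rate has units mol/L·day⁻¹; concentration term has units (mol/L)^0.
Step 3: k = rate / (concentration)^n, so units of k = (mol/L)^(1-0)·day⁻¹ = mol/L·day⁻¹.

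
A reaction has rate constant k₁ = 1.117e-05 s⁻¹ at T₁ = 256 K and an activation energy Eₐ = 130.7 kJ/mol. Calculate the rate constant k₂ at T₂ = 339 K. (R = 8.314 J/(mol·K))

3.782e+01 s⁻¹

Step 1: Use the two-temperature Arrhenius form: ln(k₂/k₁) = -Eₐ/R × (1/T₂ - 1/T₁)
Step 2: Convert Eₐ to J/mol: 130.7 kJ/mol = 130700 J/mol
Step 3: 1/T₂ - 1/T₁ = 1/339 - 1/256 = -9.563975e-04 K⁻¹
Step 4: ln(k₂/k₁) = -130700/8.314 × -9.563975e-04 = 15.03502
Step 5: k₂ = k₁ × exp(15.03502) = 1.117e-05 × 3.38553e+06 = 3.782e+01 s⁻¹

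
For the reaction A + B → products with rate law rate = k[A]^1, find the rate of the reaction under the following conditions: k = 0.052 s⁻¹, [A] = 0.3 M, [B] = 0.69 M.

0.0156 M/s

Step 1: The rate law is rate = k[A]^1
Step 2: Note that the rate does not depend on [B] (zero order in B).
Step 3: rate = 0.052 × (0.3)^1 = 0.0156 M/s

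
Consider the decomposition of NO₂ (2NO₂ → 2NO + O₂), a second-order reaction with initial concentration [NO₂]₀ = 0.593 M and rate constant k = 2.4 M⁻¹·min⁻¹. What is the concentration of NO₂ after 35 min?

0.01167 M

Step 1: For a second-order reaction: 1/[NO₂] = 1/[NO₂]₀ + kt
Step 2: 1/[NO₂] = 1/0.593 + 2.4 × 35
Step 3: 1/[NO₂] = 1.686 + 84 = 85.69
Step 4: [NO₂] = 1/85.69 = 0.01167 M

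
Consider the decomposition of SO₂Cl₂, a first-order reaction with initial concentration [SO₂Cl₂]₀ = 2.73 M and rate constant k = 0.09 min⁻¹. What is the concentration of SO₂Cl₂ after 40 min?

0.07459 M

Step 1: For a first-order reaction: [SO₂Cl₂] = [SO₂Cl₂]₀ × e^(-kt)
Step 2: [SO₂Cl₂] = 2.73 × e^(-0.09 × 40)
Step 3: [SO₂Cl₂] = 2.73 × e^(-3.6)
Step 4: [SO₂Cl₂] = 2.73 × 0.0273237 = 0.07459 M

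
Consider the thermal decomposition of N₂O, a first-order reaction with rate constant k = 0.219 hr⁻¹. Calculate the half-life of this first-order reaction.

3.165 hr

Step 1: For a first-order reaction, t₁/₂ = ln(2)/k
Step 2: t₁/₂ = ln(2)/0.219
Step 3: t₁/₂ = 0.6931/0.219 = 3.165 hr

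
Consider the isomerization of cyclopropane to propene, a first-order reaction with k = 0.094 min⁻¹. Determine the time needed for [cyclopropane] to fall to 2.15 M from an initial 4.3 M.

7.374 min

Step 1: For first-order: t = ln([cyclopropane]₀/[cyclopropane])/k
Step 2: t = ln(4.3/2.15)/0.094
Step 3: t = ln(2)/0.094
Step 4: t = 0.6931/0.094 = 7.374 min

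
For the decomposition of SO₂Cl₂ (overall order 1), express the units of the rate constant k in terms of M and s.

s⁻¹

Step 1: For overall order n, rate = k × (concentration)^n.
Step 2: Rate has units M·s⁻¹; concentration term has units M^1.
Step 3: k = rate / (concentration)^n, so units of k = M^(1-1)·s⁻¹ = s⁻¹.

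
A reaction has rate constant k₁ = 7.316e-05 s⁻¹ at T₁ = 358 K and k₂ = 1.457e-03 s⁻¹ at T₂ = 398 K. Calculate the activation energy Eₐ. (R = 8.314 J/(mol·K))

88.6 kJ/mol

Step 1: Use the two-temperature Arrhenius form: ln(k₂/k₁) = -Eₐ/R × (1/T₂ - 1/T₁)
Step 2: ln(k₂/k₁) = ln(1.457e-03/7.316e-05) = ln(19.9153) = 2.99149
Step 3: 1/T₂ - 1/T₁ = 1/398 - 1/358 = -2.807333e-04 K⁻¹
Step 4: Eₐ = -R × ln(k₂/k₁) / (1/T₂ - 1/T₁) = -8.314 × 2.99149 / -2.807333e-04
Step 5: Eₐ = 8.8594e+04 J/mol = 88.6 kJ/mol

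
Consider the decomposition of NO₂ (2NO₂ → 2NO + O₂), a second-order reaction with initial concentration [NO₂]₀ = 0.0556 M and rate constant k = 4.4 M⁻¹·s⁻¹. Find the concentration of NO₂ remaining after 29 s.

0.006869 M

Step 1: For a second-order reaction: 1/[NO₂] = 1/[NO₂]₀ + kt
Step 2: 1/[NO₂] = 1/0.0556 + 4.4 × 29
Step 3: 1/[NO₂] = 17.99 + 127.6 = 145.6
Step 4: [NO₂] = 1/145.6 = 0.006869 M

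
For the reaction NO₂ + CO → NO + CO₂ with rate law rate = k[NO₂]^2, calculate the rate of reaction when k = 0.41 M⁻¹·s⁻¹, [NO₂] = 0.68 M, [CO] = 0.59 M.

0.1896 M/s

Step 1: The rate law is rate = k[NO₂]^2
Step 2: Note that the rate does not depend on [CO] (zero order in CO).
Step 3: rate = 0.41 × (0.68)^2 = 0.189584 M/s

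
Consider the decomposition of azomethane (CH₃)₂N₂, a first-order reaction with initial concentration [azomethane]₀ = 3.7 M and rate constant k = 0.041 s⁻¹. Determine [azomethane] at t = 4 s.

3.14 M

Step 1: For a first-order reaction: [azomethane] = [azomethane]₀ × e^(-kt)
Step 2: [azomethane] = 3.7 × e^(-0.041 × 4)
Step 3: [azomethane] = 3.7 × e^(-0.164)
Step 4: [azomethane] = 3.7 × 0.848742 = 3.14 M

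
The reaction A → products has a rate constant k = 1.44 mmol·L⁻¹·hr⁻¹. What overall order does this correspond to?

zeroth order (0)

Step 1: The units of k for an nth-order reaction are (concentration)^(1-n)·(time)⁻¹.
Step 2: Here k has units mmol·L⁻¹·hr⁻¹, so the concentration exponent is 1.
Step 3: 1 - n = 1 ⇒ n = 0. The reaction is zeroth order.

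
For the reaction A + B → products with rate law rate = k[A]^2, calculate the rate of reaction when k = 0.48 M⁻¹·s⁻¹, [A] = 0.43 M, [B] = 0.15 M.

0.08875 M/s

Step 1: The rate law is rate = k[A]^2
Step 2: Note that the rate does not depend on [B] (zero order in B).
Step 3: rate = 0.48 × (0.43)^2 = 0.088752 M/s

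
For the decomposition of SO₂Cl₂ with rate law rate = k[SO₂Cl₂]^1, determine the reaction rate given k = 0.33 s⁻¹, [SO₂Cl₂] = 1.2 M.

0.396 M/s

Step 1: Identify the rate law: rate = k[SO₂Cl₂]^1
Step 2: Substitute values: rate = 0.33 × (1.2)^1
Step 3: Calculate: rate = 0.33 × 1.2 = 0.396 M/s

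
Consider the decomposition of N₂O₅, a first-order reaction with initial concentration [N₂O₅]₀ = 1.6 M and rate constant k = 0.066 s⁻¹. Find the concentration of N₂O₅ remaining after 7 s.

1.008 M

Step 1: For a first-order reaction: [N₂O₅] = [N₂O₅]₀ × e^(-kt)
Step 2: [N₂O₅] = 1.6 × e^(-0.066 × 7)
Step 3: [N₂O₅] = 1.6 × e^(-0.462)
Step 4: [N₂O₅] = 1.6 × 0.630022 = 1.008 M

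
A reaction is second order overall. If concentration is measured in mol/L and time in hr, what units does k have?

(mol/L)⁻¹·hr⁻¹

Step 1: For overall order n, rate = k × (concentration)^n.
Step 2: Rate has units mol/L·hr⁻¹; concentration term has units (mol/L)^2.
Step 3: k = rate / (concentration)^n, so units of k = (mol/L)^(1-2)·hr⁻¹ = (mol/L)⁻¹·hr⁻¹.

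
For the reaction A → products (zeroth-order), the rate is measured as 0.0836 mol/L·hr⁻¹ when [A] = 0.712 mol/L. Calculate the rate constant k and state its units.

0.0836 mol/L·hr⁻¹

Step 1: For a zeroth-order reaction, rate = k (independent of concentration).
Step 2: k = rate = 0.0836 mol/L·hr⁻¹.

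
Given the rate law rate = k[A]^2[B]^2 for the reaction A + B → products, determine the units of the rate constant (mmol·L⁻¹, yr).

(mmol·L⁻¹)⁻³·yr⁻¹

Step 1: Overall order = 2 + 2 = 4.
Step 2: rate has units mmol·L⁻¹·yr⁻¹; [A]^2[B]^2 has units (mmol·L⁻¹)^4.
Step 3: k = rate/([A]^2[B]^2), so units of k = (mmol·L⁻¹)^(1-4)·yr⁻¹ = (mmol·L⁻¹)⁻³·yr⁻¹.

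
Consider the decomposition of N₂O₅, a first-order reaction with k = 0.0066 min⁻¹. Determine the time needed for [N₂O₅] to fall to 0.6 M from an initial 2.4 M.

210 min

Step 1: For first-order: t = ln([N₂O₅]₀/[N₂O₅])/k
Step 2: t = ln(2.4/0.6)/0.0066
Step 3: t = ln(4)/0.0066
Step 4: t = 1.386/0.0066 = 210 min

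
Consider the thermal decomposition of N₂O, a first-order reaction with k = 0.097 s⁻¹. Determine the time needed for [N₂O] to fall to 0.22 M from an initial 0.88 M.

14.29 s

Step 1: For first-order: t = ln([N₂O]₀/[N₂O])/k
Step 2: t = ln(0.88/0.22)/0.097
Step 3: t = ln(4)/0.097
Step 4: t = 1.386/0.097 = 14.29 s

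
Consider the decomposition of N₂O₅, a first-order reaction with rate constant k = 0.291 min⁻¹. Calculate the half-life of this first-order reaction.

2.382 min

Step 1: For a first-order reaction, t₁/₂ = ln(2)/k
Step 2: t₁/₂ = ln(2)/0.291
Step 3: t₁/₂ = 0.6931/0.291 = 2.382 min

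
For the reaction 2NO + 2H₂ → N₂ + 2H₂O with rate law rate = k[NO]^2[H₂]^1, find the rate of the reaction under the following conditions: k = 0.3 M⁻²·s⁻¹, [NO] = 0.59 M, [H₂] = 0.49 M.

0.05117 M/s

Step 1: The rate law is rate = k[NO]^2[H₂]^1
Step 2: Substitute: rate = 0.3 × (0.59)^2 × (0.49)^1
Step 3: rate = 0.3 × 0.3481 × 0.49 = 0.0511707 M/s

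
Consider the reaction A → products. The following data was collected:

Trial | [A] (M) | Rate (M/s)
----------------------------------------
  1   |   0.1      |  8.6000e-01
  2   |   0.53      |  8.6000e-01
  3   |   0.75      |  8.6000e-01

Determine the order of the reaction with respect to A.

zeroth order (0)

Step 1: Compare trials - when concentration changes, rate stays constant.
Step 2: rate₂/rate₁ = 8.6000e-01/8.6000e-01 = 1
Step 3: [A]₂/[A]₁ = 0.53/0.1 = 5.3
Step 4: Since rate ratio ≈ (conc ratio)^0, the reaction is zeroth order.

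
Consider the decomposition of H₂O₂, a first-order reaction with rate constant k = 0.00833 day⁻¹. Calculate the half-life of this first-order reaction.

83.21 day

Step 1: For a first-order reaction, t₁/₂ = ln(2)/k
Step 2: t₁/₂ = ln(2)/0.00833
Step 3: t₁/₂ = 0.6931/0.00833 = 83.21 day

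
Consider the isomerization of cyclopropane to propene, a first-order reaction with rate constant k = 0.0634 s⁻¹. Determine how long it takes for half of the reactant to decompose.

10.93 s

Step 1: For a first-order reaction, t₁/₂ = ln(2)/k
Step 2: t₁/₂ = ln(2)/0.0634
Step 3: t₁/₂ = 0.6931/0.0634 = 10.93 s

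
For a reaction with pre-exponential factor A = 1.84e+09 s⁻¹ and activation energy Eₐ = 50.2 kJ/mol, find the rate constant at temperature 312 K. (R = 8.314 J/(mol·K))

7.25e+00 s⁻¹

Step 1: Use the Arrhenius equation: k = A × exp(-Eₐ/RT)
Step 2: Convert Eₐ to J/mol: 50.2 kJ/mol = 50200 J/mol
Step 3: Calculate the exponent: -Eₐ/(RT) = -50200/(8.314 × 312) = -19.35259
Step 4: k = 1.84e+09 × exp(-19.35259)
Step 5: k = 1.84e+09 × 3.93801e-09 = 7.2459e+00 s⁻¹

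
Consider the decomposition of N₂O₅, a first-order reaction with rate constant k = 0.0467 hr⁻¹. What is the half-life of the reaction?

14.84 hr

Step 1: For a first-order reaction, t₁/₂ = ln(2)/k
Step 2: t₁/₂ = ln(2)/0.0467
Step 3: t₁/₂ = 0.6931/0.0467 = 14.84 hr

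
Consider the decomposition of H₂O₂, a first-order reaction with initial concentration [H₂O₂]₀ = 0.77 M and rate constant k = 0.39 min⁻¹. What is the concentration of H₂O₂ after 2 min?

0.353 M

Step 1: For a first-order reaction: [H₂O₂] = [H₂O₂]₀ × e^(-kt)
Step 2: [H₂O₂] = 0.77 × e^(-0.39 × 2)
Step 3: [H₂O₂] = 0.77 × e^(-0.78)
Step 4: [H₂O₂] = 0.77 × 0.458406 = 0.353 M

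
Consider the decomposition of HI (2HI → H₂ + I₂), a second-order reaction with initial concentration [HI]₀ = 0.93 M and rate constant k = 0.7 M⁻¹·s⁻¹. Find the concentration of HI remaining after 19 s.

0.06956 M

Step 1: For a second-order reaction: 1/[HI] = 1/[HI]₀ + kt
Step 2: 1/[HI] = 1/0.93 + 0.7 × 19
Step 3: 1/[HI] = 1.075 + 13.3 = 14.38
Step 4: [HI] = 1/14.38 = 0.06956 M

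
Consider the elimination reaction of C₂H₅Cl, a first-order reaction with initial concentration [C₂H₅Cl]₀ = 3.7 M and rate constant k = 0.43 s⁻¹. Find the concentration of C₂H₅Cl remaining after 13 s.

0.01382 M

Step 1: For a first-order reaction: [C₂H₅Cl] = [C₂H₅Cl]₀ × e^(-kt)
Step 2: [C₂H₅Cl] = 3.7 × e^(-0.43 × 13)
Step 3: [C₂H₅Cl] = 3.7 × e^(-5.59)
Step 4: [C₂H₅Cl] = 3.7 × 0.00373503 = 0.01382 M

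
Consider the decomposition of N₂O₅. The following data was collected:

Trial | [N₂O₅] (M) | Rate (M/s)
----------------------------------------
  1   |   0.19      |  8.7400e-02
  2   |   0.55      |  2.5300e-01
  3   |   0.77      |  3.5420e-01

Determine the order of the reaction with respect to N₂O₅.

first order (1)

Step 1: Compare trials to find order n where rate₂/rate₁ = ([N₂O₅]₂/[N₂O₅]₁)^n
Step 2: rate₂/rate₁ = 2.5300e-01/8.7400e-02 = 2.895
Step 3: [N₂O₅]₂/[N₂O₅]₁ = 0.55/0.19 = 2.895
Step 4: n = ln(2.895)/ln(2.895) = 1.00 ≈ 1
Step 5: The reaction is first order in N₂O₅.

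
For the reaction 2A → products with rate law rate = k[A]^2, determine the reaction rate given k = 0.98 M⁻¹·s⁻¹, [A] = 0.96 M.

0.9032 M/s

Step 1: Identify the rate law: rate = k[A]^2
Step 2: Substitute values: rate = 0.98 × (0.96)^2
Step 3: Calculate: rate = 0.98 × 0.9216 = 0.903168 M/s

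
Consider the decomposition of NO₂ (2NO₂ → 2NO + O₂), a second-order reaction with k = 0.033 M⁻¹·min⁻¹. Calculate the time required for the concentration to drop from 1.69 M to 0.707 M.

24.93 min

Step 1: For second-order: t = (1/[NO₂] - 1/[NO₂]₀)/k
Step 2: t = (1/0.707 - 1/1.69)/0.033
Step 3: t = (1.414 - 0.5917)/0.033
Step 4: t = 0.8227/0.033 = 24.93 min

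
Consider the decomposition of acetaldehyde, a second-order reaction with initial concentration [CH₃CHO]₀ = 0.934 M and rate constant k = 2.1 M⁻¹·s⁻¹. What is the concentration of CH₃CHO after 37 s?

0.0127 M

Step 1: For a second-order reaction: 1/[CH₃CHO] = 1/[CH₃CHO]₀ + kt
Step 2: 1/[CH₃CHO] = 1/0.934 + 2.1 × 37
Step 3: 1/[CH₃CHO] = 1.071 + 77.7 = 78.77
Step 4: [CH₃CHO] = 1/78.77 = 0.0127 M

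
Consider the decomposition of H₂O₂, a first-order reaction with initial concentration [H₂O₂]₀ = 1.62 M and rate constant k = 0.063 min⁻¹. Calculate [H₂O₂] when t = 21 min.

0.4315 M

Step 1: For a first-order reaction: [H₂O₂] = [H₂O₂]₀ × e^(-kt)
Step 2: [H₂O₂] = 1.62 × e^(-0.063 × 21)
Step 3: [H₂O₂] = 1.62 × e^(-1.323)
Step 4: [H₂O₂] = 1.62 × 0.266335 = 0.4315 M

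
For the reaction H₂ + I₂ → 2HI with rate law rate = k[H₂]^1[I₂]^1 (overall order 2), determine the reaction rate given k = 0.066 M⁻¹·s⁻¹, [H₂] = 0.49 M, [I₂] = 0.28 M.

0.009055 M/s

Step 1: The rate law is rate = k[H₂]^1[I₂]^1, overall order = 1+1 = 2
Step 2: Substitute values: rate = 0.066 × (0.49)^1 × (0.28)^1
Step 3: rate = 0.066 × 0.49 × 0.28 = 0.0090552 M/s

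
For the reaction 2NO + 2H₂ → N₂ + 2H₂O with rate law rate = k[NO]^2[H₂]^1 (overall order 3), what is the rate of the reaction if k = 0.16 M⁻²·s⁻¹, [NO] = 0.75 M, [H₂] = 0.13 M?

0.0117 M/s

Step 1: The rate law is rate = k[NO]^2[H₂]^1, overall order = 2+1 = 3
Step 2: Substitute values: rate = 0.16 × (0.75)^2 × (0.13)^1
Step 3: rate = 0.16 × 0.5625 × 0.13 = 0.0117 M/s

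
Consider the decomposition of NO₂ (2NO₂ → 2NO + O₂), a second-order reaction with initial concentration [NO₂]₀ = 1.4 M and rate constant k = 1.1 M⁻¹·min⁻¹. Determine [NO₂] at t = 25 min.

0.03544 M

Step 1: For a second-order reaction: 1/[NO₂] = 1/[NO₂]₀ + kt
Step 2: 1/[NO₂] = 1/1.4 + 1.1 × 25
Step 3: 1/[NO₂] = 0.7143 + 27.5 = 28.21
Step 4: [NO₂] = 1/28.21 = 0.03544 M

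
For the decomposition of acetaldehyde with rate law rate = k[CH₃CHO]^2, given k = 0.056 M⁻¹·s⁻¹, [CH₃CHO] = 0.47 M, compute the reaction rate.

0.01237 M/s

Step 1: Identify the rate law: rate = k[CH₃CHO]^2
Step 2: Substitute values: rate = 0.056 × (0.47)^2
Step 3: Calculate: rate = 0.056 × 0.2209 = 0.0123704 M/s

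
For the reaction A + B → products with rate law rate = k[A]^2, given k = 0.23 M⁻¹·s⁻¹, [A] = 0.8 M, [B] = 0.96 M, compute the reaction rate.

0.1472 M/s

Step 1: The rate law is rate = k[A]^2
Step 2: Note that the rate does not depend on [B] (zero order in B).
Step 3: rate = 0.23 × (0.8)^2 = 0.1472 M/s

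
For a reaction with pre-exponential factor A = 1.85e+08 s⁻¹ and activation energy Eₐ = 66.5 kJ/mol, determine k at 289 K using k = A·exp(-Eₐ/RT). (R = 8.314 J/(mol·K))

1.77e-04 s⁻¹

Step 1: Use the Arrhenius equation: k = A × exp(-Eₐ/RT)
Step 2: Convert Eₐ to J/mol: 66.5 kJ/mol = 66500 J/mol
Step 3: Calculate the exponent: -Eₐ/(RT) = -66500/(8.314 × 289) = -27.67667
Step 4: k = 1.85e+08 × exp(-27.67667)
Step 5: k = 1.85e+08 × 9.55377e-13 = 1.7674e-04 s⁻¹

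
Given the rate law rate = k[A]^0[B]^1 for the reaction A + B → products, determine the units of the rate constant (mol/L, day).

day⁻¹

Step 1: Overall order = 0 + 1 = 1.
Step 2: rate has units mol/L·day⁻¹; [A]^0[B]^1 has units (mol/L)^1.
Step 3: k = rate/([A]^0[B]^1), so units of k = (mol/L)^(1-1)·day⁻¹ = day⁻¹.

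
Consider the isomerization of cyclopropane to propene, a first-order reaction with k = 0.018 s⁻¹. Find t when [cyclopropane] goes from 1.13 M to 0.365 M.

62.78 s

Step 1: For first-order: t = ln([cyclopropane]₀/[cyclopropane])/k
Step 2: t = ln(1.13/0.365)/0.018
Step 3: t = ln(3.096)/0.018
Step 4: t = 1.13/0.018 = 62.78 s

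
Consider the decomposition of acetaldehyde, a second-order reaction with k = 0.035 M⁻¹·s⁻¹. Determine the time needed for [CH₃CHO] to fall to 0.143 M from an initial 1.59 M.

181.8 s

Step 1: For second-order: t = (1/[CH₃CHO] - 1/[CH₃CHO]₀)/k
Step 2: t = (1/0.143 - 1/1.59)/0.035
Step 3: t = (6.993 - 0.6289)/0.035
Step 4: t = 6.364/0.035 = 181.8 s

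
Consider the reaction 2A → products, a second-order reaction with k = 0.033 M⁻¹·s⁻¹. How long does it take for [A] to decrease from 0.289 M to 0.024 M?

1158 s

Step 1: For second-order: t = (1/[A] - 1/[A]₀)/k
Step 2: t = (1/0.024 - 1/0.289)/0.033
Step 3: t = (41.67 - 3.46)/0.033
Step 4: t = 38.21/0.033 = 1158 s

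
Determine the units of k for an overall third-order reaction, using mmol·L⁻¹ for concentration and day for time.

(mmol·L⁻¹)⁻²·day⁻¹

Step 1: For overall order n, rate = k × (concentration)^n.
Step 2: Rate has units mmol·L⁻¹·day⁻¹; concentration term has units (mmol·L⁻¹)^3.
Step 3: k = rate / (concentration)^n, so units of k = (mmol·L⁻¹)^(1-3)·day⁻¹ = (mmol·L⁻¹)⁻²·day⁻¹.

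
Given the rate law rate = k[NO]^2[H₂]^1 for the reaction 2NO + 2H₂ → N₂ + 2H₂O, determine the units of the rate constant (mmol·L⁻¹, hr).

(mmol·L⁻¹)⁻²·hr⁻¹

Step 1: Overall order = 2 + 1 = 3.
Step 2: rate has units mmol·L⁻¹·hr⁻¹; [NO]^2[H₂]^1 has units (mmol·L⁻¹)^3.
Step 3: k = rate/([NO]^2[H₂]^1), so units of k = (mmol·L⁻¹)^(1-3)·hr⁻¹ = (mmol·L⁻¹)⁻²·hr⁻¹.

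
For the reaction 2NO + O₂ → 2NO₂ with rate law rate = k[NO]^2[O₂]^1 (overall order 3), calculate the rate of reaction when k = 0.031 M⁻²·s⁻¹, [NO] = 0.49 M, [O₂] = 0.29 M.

0.002158 M/s

Step 1: The rate law is rate = k[NO]^2[O₂]^1, overall order = 2+1 = 3
Step 2: Substitute values: rate = 0.031 × (0.49)^2 × (0.29)^1
Step 3: rate = 0.031 × 0.2401 × 0.29 = 0.0021585 M/s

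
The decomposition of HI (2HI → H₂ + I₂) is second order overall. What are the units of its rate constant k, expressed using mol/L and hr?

(mol/L)⁻¹·hr⁻¹

Step 1: For overall order n, rate = k × (concentration)^n.
Step 2: Rate has units mol/L·hr⁻¹; concentration term has units (mol/L)^2.
Step 3: k = rate / (concentration)^n, so units of k = (mol/L)^(1-2)·hr⁻¹ = (mol/L)⁻¹·hr⁻¹.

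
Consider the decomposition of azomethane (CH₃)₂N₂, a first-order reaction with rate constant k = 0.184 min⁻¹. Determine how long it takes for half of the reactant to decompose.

3.767 min

Step 1: For a first-order reaction, t₁/₂ = ln(2)/k
Step 2: t₁/₂ = ln(2)/0.184
Step 3: t₁/₂ = 0.6931/0.184 = 3.767 min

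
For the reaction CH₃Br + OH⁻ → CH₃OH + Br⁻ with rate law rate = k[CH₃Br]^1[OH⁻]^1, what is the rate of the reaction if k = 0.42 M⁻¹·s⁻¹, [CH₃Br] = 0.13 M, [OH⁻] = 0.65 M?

0.03549 M/s

Step 1: The rate law is rate = k[CH₃Br]^1[OH⁻]^1
Step 2: Substitute: rate = 0.42 × (0.13)^1 × (0.65)^1
Step 3: rate = 0.42 × 0.13 × 0.65 = 0.03549 M/s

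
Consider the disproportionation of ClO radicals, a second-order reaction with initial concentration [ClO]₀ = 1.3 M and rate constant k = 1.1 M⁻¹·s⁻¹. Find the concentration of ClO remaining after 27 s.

0.03282 M

Step 1: For a second-order reaction: 1/[ClO] = 1/[ClO]₀ + kt
Step 2: 1/[ClO] = 1/1.3 + 1.1 × 27
Step 3: 1/[ClO] = 0.7692 + 29.7 = 30.47
Step 4: [ClO] = 1/30.47 = 0.03282 M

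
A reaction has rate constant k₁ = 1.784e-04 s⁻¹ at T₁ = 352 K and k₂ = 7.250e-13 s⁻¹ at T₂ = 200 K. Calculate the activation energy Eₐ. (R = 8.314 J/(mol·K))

74.4 kJ/mol

Step 1: Use the two-temperature Arrhenius form: ln(k₂/k₁) = -Eₐ/R × (1/T₂ - 1/T₁)
Step 2: ln(k₂/k₁) = ln(7.250e-13/1.784e-04) = ln(4.0639e-09) = -19.3211
Step 3: 1/T₂ - 1/T₁ = 1/200 - 1/352 = 2.159091e-03 K⁻¹
Step 4: Eₐ = -R × ln(k₂/k₁) / (1/T₂ - 1/T₁) = -8.314 × -19.3211 / 2.159091e-03
Step 5: Eₐ = 7.4400e+04 J/mol = 74.4 kJ/mol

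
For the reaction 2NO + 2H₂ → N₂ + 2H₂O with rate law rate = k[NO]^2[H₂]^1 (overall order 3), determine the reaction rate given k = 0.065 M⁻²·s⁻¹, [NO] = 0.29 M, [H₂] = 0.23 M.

0.001257 M/s

Step 1: The rate law is rate = k[NO]^2[H₂]^1, overall order = 2+1 = 3
Step 2: Substitute values: rate = 0.065 × (0.29)^2 × (0.23)^1
Step 3: rate = 0.065 × 0.0841 × 0.23 = 0.0012573 M/s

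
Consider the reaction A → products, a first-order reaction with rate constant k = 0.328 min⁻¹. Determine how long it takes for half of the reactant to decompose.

2.113 min

Step 1: For a first-order reaction, t₁/₂ = ln(2)/k
Step 2: t₁/₂ = ln(2)/0.328
Step 3: t₁/₂ = 0.6931/0.328 = 2.113 min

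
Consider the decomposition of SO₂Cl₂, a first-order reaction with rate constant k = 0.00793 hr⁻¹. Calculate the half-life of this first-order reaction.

87.41 hr

Step 1: For a first-order reaction, t₁/₂ = ln(2)/k
Step 2: t₁/₂ = ln(2)/0.00793
Step 3: t₁/₂ = 0.6931/0.00793 = 87.41 hr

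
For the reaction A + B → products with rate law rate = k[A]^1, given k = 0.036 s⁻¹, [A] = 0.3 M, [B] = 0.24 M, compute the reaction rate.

0.0108 M/s

Step 1: The rate law is rate = k[A]^1
Step 2: Note that the rate does not depend on [B] (zero order in B).
Step 3: rate = 0.036 × (0.3)^1 = 0.0108 M/s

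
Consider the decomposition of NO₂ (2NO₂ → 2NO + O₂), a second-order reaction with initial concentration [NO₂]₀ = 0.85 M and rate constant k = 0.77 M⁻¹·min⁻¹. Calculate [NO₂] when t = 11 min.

0.1037 M

Step 1: For a second-order reaction: 1/[NO₂] = 1/[NO₂]₀ + kt
Step 2: 1/[NO₂] = 1/0.85 + 0.77 × 11
Step 3: 1/[NO₂] = 1.176 + 8.47 = 9.646
Step 4: [NO₂] = 1/9.646 = 0.1037 M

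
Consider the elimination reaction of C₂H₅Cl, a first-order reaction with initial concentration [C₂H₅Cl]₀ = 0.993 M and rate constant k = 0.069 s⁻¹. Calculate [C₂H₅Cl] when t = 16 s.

0.3292 M

Step 1: For a first-order reaction: [C₂H₅Cl] = [C₂H₅Cl]₀ × e^(-kt)
Step 2: [C₂H₅Cl] = 0.993 × e^(-0.069 × 16)
Step 3: [C₂H₅Cl] = 0.993 × e^(-1.104)
Step 4: [C₂H₅Cl] = 0.993 × 0.331542 = 0.3292 M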